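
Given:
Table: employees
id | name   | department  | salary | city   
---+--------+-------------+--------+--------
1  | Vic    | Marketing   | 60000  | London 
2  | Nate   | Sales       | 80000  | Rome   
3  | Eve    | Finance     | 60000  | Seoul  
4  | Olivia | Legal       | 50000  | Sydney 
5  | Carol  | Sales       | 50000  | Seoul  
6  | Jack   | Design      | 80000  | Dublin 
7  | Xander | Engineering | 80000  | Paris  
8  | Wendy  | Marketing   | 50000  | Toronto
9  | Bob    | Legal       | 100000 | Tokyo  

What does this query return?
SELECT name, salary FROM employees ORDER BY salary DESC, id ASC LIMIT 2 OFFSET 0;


Sort by salary DESC (id ASC tiebreak), then skip 0 and take 2
Rows 1 through 2

2 rows:
Bob, 100000
Nate, 80000


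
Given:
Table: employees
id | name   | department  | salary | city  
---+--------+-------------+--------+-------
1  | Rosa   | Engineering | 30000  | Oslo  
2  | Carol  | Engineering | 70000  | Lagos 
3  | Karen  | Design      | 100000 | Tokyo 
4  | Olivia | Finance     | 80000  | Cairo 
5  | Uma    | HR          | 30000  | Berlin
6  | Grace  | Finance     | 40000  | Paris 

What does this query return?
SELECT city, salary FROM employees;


Projecting columns: city, salary

6 rows:
Oslo, 30000
Lagos, 70000
Tokyo, 100000
Cairo, 80000
Berlin, 30000
Paris, 40000


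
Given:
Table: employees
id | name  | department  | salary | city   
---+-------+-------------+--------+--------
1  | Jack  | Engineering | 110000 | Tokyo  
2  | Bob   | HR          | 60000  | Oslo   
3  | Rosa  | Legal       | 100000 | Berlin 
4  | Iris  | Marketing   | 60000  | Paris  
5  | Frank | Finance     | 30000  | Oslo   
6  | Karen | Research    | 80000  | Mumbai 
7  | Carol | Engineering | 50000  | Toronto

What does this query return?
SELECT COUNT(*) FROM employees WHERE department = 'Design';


Counting rows where department = 'Design'


0


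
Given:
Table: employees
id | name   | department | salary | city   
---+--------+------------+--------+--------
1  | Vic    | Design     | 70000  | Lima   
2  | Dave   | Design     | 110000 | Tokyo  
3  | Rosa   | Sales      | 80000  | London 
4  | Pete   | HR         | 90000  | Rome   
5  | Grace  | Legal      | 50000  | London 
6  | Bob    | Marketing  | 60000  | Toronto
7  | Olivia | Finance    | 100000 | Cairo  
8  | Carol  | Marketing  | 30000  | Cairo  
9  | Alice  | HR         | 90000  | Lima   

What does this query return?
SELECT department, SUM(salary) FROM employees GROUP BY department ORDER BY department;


Summing salary within each department:
  Design: 70000 + 110000 = 180000
  Finance: 100000 = 100000
  HR: 90000 + 90000 = 180000
  Legal: 50000 = 50000
  Marketing: 60000 + 30000 = 90000
  Sales: 80000 = 80000


6 groups:
Design, 180000
Finance, 100000
HR, 180000
Legal, 50000
Marketing, 90000
Sales, 80000


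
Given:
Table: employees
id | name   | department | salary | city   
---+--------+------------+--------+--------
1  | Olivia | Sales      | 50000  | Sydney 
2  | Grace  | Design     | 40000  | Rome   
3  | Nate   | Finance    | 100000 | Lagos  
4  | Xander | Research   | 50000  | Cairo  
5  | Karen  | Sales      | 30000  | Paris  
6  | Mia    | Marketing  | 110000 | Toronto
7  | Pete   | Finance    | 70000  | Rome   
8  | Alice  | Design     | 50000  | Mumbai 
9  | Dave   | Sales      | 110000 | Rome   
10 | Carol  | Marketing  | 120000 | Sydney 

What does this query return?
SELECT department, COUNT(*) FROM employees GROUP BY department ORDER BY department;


Assigning each row to its department group:
  Olivia -> Sales
  Grace -> Design
  Nate -> Finance
  Xander -> Research
  Karen -> Sales
  Mia -> Marketing
  Pete -> Finance
  Alice -> Design
  Dave -> Sales
  Carol -> Marketing


5 groups:
Design, 2
Finance, 2
Marketing, 2
Research, 1
Sales, 3


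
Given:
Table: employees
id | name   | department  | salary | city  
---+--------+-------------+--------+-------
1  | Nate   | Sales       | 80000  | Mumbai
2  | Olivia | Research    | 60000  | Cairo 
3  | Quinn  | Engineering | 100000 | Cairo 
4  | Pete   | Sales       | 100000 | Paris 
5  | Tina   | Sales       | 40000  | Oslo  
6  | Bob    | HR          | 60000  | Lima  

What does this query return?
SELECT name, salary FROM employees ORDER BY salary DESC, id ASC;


Sorting by salary DESC, then id ASC for ties

6 rows:
Quinn, 100000
Pete, 100000
Nate, 80000
Olivia, 60000
Bob, 60000
Tina, 40000


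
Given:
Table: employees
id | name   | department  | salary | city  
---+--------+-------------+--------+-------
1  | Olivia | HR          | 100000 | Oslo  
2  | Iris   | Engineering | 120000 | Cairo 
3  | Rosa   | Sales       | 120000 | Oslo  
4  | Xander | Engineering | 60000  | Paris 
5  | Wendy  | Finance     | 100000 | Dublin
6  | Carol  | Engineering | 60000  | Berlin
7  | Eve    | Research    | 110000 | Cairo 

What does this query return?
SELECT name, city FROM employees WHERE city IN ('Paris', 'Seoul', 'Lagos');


Filtering: city IN ('Paris', 'Seoul', 'Lagos')
Matching: 1 rows

1 rows:
Xander, Paris


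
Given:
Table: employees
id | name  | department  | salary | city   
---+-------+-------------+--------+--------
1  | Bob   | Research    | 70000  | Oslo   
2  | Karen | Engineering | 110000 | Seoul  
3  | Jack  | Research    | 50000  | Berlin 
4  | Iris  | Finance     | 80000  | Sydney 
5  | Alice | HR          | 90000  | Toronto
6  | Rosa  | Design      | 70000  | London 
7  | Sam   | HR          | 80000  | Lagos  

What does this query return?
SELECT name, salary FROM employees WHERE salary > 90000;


Filtering: salary > 90000
Matching: 1 rows

1 rows:
Karen, 110000


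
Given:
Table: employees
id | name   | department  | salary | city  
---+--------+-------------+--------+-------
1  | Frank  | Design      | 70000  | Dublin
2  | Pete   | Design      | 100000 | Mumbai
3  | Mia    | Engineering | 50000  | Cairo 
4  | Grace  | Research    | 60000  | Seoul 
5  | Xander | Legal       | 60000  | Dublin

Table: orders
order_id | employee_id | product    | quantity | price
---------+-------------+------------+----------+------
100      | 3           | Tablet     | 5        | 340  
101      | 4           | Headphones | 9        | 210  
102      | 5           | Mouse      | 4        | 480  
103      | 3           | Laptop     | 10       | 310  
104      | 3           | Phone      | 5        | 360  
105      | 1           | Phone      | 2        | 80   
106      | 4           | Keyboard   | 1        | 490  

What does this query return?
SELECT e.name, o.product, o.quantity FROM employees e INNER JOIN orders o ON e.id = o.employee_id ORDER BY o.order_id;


Joining employees.id = orders.employee_id:
  employee Mia (id=3) -> order Tablet
  employee Grace (id=4) -> order Headphones
  employee Xander (id=5) -> order Mouse
  employee Mia (id=3) -> order Laptop
  employee Mia (id=3) -> order Phone
  employee Frank (id=1) -> order Phone
  employee Grace (id=4) -> order Keyboard


7 rows:
Mia, Tablet, 5
Grace, Headphones, 9
Xander, Mouse, 4
Mia, Laptop, 10
Mia, Phone, 5
Frank, Phone, 2
Grace, Keyboard, 1


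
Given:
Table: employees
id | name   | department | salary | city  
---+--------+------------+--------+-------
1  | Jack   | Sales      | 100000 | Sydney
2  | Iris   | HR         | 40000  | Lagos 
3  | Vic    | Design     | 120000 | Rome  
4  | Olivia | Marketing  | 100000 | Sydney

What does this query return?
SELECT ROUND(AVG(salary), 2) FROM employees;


SUM(salary) = 360000
COUNT = 4
ROUND(AVG, 2) = ROUND(360000 / 4, 2) = 90000.0

90000.0


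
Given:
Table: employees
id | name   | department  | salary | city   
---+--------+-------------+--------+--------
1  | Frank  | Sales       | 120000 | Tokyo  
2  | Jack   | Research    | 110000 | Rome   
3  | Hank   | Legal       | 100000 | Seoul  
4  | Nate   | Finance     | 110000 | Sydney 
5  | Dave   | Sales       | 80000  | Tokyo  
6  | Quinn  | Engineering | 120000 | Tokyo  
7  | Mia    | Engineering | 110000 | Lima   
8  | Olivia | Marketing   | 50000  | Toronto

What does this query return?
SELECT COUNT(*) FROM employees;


COUNT(*) counts all rows

8


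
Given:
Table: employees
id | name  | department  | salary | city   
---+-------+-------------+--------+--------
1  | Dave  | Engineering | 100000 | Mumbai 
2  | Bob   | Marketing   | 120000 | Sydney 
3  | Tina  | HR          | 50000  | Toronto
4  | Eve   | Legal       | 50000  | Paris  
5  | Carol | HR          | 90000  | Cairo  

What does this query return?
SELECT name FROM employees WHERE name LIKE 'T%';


LIKE 'T%' matches names starting with 'T'
Matching: 1

1 rows:
Tina


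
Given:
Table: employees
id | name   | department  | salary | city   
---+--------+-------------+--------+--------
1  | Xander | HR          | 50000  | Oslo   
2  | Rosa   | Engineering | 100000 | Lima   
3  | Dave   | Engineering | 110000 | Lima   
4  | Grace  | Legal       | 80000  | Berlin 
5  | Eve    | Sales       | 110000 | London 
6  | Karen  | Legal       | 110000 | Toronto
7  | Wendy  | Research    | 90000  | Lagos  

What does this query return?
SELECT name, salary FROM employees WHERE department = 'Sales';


Filtering: department = 'Sales'
Matching rows: 1

1 rows:
Eve, 110000


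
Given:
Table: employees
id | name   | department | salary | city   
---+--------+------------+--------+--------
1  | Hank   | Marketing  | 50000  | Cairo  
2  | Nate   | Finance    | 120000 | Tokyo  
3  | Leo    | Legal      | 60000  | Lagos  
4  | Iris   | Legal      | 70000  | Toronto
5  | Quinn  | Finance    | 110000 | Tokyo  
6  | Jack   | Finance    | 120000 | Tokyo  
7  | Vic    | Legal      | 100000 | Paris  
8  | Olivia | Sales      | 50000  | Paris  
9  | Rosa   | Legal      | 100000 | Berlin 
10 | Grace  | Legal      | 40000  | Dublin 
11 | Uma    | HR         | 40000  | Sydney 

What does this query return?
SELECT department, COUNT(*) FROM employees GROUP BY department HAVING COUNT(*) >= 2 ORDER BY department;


Groups with count >= 2:
  Finance: 3 -> PASS
  Legal: 5 -> PASS
  HR: 1 -> filtered out
  Marketing: 1 -> filtered out
  Sales: 1 -> filtered out


2 groups:
Finance, 3
Legal, 5


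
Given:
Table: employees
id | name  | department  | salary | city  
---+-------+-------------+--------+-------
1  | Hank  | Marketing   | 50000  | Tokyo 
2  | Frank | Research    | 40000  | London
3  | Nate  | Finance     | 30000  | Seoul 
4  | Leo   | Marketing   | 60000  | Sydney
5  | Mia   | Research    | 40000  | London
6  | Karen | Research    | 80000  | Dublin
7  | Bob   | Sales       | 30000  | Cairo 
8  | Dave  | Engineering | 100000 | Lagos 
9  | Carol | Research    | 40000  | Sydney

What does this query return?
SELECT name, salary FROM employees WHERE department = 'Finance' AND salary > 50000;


Filtering: department = 'Finance' AND salary > 50000
Matching: 0 rows

Empty result set (0 rows)


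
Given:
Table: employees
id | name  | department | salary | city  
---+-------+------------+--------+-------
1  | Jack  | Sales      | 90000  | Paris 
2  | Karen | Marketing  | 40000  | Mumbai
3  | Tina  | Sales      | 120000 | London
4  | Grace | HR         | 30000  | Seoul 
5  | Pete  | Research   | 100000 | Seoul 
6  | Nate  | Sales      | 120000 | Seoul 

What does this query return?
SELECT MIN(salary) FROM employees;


Salaries: 90000, 40000, 120000, 30000, 100000, 120000
MIN = 30000

30000


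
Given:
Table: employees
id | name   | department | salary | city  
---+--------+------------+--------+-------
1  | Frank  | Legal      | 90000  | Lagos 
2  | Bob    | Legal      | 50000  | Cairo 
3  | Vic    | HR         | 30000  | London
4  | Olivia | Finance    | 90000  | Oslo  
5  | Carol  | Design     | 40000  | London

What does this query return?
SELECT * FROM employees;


SELECT * returns all 5 rows with all columns

5 rows:
1, Frank, Legal, 90000, Lagos
2, Bob, Legal, 50000, Cairo
3, Vic, HR, 30000, London
4, Olivia, Finance, 90000, Oslo
5, Carol, Design, 40000, London


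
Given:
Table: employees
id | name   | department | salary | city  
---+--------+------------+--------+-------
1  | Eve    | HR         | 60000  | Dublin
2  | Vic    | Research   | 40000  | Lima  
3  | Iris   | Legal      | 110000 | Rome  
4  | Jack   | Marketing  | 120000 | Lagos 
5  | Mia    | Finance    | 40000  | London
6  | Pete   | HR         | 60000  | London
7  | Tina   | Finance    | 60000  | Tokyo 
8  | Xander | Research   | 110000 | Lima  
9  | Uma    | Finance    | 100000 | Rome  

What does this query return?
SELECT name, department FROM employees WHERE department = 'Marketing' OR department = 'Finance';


Filtering: department = 'Marketing' OR 'Finance'
Matching: 4 rows

4 rows:
Jack, Marketing
Mia, Finance
Tina, Finance
Uma, Finance


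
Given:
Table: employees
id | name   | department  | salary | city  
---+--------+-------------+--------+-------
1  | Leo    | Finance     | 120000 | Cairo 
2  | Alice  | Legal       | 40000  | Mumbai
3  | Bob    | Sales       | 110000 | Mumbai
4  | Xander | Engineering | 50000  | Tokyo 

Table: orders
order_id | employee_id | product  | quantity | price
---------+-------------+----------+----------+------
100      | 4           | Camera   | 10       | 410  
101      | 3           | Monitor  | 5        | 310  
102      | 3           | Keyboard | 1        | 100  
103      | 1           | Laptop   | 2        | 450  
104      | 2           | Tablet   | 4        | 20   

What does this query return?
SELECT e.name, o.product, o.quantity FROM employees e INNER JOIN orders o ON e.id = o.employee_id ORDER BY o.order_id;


Joining employees.id = orders.employee_id:
  employee Xander (id=4) -> order Camera
  employee Bob (id=3) -> order Monitor
  employee Bob (id=3) -> order Keyboard
  employee Leo (id=1) -> order Laptop
  employee Alice (id=2) -> order Tablet


5 rows:
Xander, Camera, 10
Bob, Monitor, 5
Bob, Keyboard, 1
Leo, Laptop, 2
Alice, Tablet, 4


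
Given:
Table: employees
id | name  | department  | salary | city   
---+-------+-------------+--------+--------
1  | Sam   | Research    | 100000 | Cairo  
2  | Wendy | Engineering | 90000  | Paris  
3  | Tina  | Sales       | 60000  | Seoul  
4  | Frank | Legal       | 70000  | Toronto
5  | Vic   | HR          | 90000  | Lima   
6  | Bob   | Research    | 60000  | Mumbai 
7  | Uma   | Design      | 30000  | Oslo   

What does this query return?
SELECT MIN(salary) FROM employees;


Salaries: 100000, 90000, 60000, 70000, 90000, 60000, 30000
MIN = 30000

30000


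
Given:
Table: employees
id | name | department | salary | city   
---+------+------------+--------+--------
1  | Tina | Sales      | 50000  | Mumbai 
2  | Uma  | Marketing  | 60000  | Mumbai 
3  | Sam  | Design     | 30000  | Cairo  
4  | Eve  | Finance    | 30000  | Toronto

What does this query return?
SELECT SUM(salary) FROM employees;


SUM(salary) = 50000 + 60000 + 30000 + 30000 = 170000

170000


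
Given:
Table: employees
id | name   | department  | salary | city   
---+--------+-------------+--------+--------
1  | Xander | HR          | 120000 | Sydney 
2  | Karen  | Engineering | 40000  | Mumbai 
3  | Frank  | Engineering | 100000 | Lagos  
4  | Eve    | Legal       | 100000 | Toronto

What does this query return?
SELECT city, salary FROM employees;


Projecting columns: city, salary

4 rows:
Sydney, 120000
Mumbai, 40000
Lagos, 100000
Toronto, 100000


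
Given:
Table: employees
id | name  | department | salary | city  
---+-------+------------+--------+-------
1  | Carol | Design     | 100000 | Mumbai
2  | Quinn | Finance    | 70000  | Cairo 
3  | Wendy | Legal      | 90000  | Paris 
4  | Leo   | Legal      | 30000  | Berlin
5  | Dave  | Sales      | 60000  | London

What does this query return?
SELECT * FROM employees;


SELECT * returns all 5 rows with all columns

5 rows:
1, Carol, Design, 100000, Mumbai
2, Quinn, Finance, 70000, Cairo
3, Wendy, Legal, 90000, Paris
4, Leo, Legal, 30000, Berlin
5, Dave, Sales, 60000, London


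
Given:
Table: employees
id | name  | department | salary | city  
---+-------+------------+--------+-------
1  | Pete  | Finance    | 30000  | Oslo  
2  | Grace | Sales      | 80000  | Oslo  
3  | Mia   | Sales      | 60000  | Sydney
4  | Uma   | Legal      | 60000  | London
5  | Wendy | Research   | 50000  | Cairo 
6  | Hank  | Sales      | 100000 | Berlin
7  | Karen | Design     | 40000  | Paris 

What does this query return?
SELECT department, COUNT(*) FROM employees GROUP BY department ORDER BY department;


Assigning each row to its department group:
  Pete -> Finance
  Grace -> Sales
  Mia -> Sales
  Uma -> Legal
  Wendy -> Research
  Hank -> Sales
  Karen -> Design


5 groups:
Design, 1
Finance, 1
Legal, 1
Research, 1
Sales, 3


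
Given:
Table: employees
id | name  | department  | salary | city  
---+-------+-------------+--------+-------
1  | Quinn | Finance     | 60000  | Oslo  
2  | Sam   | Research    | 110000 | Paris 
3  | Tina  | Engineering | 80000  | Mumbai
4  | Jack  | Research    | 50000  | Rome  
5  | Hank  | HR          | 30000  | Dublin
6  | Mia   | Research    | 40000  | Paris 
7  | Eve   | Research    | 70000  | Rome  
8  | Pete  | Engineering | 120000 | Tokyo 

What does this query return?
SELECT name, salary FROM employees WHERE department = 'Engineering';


Filtering: department = 'Engineering'
Matching rows: 2

2 rows:
Tina, 80000
Pete, 120000


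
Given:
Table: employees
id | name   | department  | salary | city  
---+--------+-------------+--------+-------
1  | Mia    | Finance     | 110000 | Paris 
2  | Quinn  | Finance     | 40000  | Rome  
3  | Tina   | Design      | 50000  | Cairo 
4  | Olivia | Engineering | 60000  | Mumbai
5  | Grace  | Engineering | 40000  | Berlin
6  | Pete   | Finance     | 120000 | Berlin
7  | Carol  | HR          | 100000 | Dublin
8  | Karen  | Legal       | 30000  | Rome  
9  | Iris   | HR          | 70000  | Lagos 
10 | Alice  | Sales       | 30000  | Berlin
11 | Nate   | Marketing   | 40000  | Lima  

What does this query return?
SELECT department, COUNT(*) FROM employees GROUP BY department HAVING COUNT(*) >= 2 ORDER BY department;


Groups with count >= 2:
  Engineering: 2 -> PASS
  Finance: 3 -> PASS
  HR: 2 -> PASS
  Design: 1 -> filtered out
  Legal: 1 -> filtered out
  Marketing: 1 -> filtered out
  Sales: 1 -> filtered out


3 groups:
Engineering, 2
Finance, 3
HR, 2


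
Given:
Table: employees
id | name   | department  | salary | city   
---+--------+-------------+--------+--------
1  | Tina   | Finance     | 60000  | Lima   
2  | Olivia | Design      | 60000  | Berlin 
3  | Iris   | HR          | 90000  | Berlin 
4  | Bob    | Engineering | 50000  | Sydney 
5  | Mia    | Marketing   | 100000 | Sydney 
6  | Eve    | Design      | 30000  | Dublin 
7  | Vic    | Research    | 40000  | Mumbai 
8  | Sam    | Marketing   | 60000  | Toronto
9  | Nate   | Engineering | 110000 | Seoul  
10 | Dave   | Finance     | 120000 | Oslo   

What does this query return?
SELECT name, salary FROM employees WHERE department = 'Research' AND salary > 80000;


Filtering: department = 'Research' AND salary > 80000
Matching: 0 rows

Empty result set (0 rows)


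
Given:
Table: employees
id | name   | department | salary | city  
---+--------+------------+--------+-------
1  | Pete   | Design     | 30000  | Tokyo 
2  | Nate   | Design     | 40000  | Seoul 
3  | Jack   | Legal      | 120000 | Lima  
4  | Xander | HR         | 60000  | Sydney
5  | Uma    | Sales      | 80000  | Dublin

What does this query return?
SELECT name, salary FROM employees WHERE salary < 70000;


Filtering: salary < 70000
Matching: 3 rows

3 rows:
Pete, 30000
Nate, 40000
Xander, 60000


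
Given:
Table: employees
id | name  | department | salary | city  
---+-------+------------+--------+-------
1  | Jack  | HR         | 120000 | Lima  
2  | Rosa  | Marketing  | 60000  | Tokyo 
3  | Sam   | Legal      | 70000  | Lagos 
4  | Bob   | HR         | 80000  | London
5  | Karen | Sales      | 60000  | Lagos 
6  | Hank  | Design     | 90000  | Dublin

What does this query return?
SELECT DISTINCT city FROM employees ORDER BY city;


All 'city' values (row order): Lima, Tokyo, Lagos, London, Lagos, Dublin
Removing duplicates leaves 5 unique value(s).

5 values:
Dublin
Lagos
Lima
London
Tokyo


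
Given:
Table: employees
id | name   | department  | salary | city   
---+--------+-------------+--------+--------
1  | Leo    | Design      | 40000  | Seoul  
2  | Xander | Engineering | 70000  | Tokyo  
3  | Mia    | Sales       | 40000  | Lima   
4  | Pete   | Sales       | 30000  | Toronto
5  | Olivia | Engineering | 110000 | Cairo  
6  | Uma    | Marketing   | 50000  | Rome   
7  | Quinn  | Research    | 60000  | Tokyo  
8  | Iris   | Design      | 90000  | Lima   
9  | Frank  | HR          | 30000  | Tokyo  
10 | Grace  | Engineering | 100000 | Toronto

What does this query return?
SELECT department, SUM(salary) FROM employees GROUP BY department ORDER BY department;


Summing salary within each department:
  Design: 40000 + 90000 = 130000
  Engineering: 70000 + 110000 + 100000 = 280000
  HR: 30000 = 30000
  Marketing: 50000 = 50000
  Research: 60000 = 60000
  Sales: 40000 + 30000 = 70000


6 groups:
Design, 130000
Engineering, 280000
HR, 30000
Marketing, 50000
Research, 60000
Sales, 70000


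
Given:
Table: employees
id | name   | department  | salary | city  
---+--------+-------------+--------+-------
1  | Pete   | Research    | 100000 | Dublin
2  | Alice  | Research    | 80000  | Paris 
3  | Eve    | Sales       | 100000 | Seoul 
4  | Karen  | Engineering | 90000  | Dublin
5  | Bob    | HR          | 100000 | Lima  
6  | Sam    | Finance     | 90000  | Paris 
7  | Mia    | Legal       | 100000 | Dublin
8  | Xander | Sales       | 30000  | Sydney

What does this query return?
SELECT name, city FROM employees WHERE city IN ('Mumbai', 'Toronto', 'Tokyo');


Filtering: city IN ('Mumbai', 'Toronto', 'Tokyo')
Matching: 0 rows

Empty result set (0 rows)


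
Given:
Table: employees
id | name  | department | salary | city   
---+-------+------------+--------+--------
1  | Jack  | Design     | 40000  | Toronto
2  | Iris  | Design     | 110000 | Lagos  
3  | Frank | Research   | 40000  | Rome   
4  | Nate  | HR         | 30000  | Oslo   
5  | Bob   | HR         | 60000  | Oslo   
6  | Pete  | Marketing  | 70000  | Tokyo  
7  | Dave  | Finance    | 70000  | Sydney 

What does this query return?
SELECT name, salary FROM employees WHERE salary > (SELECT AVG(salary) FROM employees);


Subquery: AVG(salary) = 60000.0
Filtering: salary > 60000.0
  Iris (110000) -> MATCH
  Pete (70000) -> MATCH
  Dave (70000) -> MATCH


3 rows:
Iris, 110000
Pete, 70000
Dave, 70000


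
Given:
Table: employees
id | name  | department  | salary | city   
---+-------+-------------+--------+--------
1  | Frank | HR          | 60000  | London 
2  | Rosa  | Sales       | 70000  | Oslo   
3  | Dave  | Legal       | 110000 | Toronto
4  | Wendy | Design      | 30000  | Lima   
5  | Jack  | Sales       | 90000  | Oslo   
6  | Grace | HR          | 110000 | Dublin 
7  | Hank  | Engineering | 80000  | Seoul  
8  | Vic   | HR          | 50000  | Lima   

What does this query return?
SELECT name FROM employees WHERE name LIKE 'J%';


LIKE 'J%' matches names starting with 'J'
Matching: 1

1 rows:
Jack


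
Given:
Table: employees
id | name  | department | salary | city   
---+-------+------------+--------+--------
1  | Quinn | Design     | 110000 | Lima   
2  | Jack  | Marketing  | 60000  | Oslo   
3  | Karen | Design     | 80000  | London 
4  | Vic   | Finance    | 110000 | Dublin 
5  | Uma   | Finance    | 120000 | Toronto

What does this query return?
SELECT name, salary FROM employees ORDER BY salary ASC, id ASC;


Sorting by salary ASC, then id ASC for ties

5 rows:
Jack, 60000
Karen, 80000
Quinn, 110000
Vic, 110000
Uma, 120000


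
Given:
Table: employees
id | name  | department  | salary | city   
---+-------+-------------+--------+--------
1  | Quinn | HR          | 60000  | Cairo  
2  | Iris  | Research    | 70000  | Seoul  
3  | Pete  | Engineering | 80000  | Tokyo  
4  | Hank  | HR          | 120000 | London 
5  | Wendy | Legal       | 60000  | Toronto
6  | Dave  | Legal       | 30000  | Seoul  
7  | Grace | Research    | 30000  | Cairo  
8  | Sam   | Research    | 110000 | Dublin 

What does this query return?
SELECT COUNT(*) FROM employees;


COUNT(*) counts all rows

8


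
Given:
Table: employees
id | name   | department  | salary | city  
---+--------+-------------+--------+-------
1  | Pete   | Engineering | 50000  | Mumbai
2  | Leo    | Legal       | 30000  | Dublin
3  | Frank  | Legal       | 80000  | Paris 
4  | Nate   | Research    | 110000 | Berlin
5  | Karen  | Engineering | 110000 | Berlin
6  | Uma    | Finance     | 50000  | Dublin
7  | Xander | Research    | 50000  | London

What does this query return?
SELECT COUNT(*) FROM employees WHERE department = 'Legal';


Counting rows where department = 'Legal'
  Leo -> MATCH
  Frank -> MATCH


2


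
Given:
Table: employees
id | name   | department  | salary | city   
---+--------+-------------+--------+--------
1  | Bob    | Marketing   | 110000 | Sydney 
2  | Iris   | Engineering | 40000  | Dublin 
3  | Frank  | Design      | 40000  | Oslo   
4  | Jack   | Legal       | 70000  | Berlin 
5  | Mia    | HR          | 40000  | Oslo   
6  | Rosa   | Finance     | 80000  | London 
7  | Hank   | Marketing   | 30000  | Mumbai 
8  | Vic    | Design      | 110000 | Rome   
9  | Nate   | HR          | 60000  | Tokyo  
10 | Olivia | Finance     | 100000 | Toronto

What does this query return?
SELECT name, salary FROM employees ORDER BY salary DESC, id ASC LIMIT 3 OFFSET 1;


Sort by salary DESC (id ASC tiebreak), then skip 1 and take 3
Rows 2 through 4

3 rows:
Vic, 110000
Olivia, 100000
Rosa, 80000


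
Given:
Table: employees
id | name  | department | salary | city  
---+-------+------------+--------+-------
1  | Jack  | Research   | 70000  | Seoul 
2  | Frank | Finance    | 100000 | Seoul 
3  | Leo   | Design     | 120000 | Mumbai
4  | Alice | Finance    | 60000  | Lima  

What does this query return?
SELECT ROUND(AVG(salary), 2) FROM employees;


SUM(salary) = 350000
COUNT = 4
ROUND(AVG, 2) = ROUND(350000 / 4, 2) = 87500.0

87500.0


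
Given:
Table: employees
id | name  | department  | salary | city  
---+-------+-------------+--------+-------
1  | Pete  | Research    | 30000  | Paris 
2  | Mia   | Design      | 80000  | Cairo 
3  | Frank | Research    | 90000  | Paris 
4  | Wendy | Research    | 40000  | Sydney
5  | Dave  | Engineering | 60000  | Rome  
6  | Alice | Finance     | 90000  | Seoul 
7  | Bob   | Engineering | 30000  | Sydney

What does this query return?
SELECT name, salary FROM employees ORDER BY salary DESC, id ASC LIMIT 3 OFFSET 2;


Sort by salary DESC (id ASC tiebreak), then skip 2 and take 3
Rows 3 through 5

3 rows:
Mia, 80000
Dave, 60000
Wendy, 40000


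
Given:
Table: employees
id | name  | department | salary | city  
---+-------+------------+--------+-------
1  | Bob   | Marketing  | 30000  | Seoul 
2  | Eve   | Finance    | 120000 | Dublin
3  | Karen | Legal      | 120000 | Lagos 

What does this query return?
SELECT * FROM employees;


SELECT * returns all 3 rows with all columns

3 rows:
1, Bob, Marketing, 30000, Seoul
2, Eve, Finance, 120000, Dublin
3, Karen, Legal, 120000, Lagos


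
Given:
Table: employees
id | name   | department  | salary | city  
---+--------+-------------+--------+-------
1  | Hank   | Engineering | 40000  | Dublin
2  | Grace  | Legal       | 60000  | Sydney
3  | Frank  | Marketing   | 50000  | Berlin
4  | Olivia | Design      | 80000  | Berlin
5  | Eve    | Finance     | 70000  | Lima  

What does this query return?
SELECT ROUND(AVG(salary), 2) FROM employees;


SUM(salary) = 300000
COUNT = 5
ROUND(AVG, 2) = ROUND(300000 / 5, 2) = 60000.0

60000.0


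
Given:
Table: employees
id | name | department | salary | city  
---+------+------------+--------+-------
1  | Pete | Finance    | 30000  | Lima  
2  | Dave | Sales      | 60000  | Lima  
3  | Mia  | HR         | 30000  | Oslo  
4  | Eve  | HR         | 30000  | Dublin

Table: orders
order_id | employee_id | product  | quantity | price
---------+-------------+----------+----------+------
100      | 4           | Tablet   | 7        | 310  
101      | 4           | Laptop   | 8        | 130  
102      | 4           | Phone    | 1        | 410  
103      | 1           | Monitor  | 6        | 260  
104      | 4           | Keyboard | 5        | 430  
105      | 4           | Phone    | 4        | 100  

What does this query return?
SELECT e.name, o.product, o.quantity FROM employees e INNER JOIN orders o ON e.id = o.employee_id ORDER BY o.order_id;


Joining employees.id = orders.employee_id:
  employee Eve (id=4) -> order Tablet
  employee Eve (id=4) -> order Laptop
  employee Eve (id=4) -> order Phone
  employee Pete (id=1) -> order Monitor
  employee Eve (id=4) -> order Keyboard
  employee Eve (id=4) -> order Phone


6 rows:
Eve, Tablet, 7
Eve, Laptop, 8
Eve, Phone, 1
Pete, Monitor, 6
Eve, Keyboard, 5
Eve, Phone, 4


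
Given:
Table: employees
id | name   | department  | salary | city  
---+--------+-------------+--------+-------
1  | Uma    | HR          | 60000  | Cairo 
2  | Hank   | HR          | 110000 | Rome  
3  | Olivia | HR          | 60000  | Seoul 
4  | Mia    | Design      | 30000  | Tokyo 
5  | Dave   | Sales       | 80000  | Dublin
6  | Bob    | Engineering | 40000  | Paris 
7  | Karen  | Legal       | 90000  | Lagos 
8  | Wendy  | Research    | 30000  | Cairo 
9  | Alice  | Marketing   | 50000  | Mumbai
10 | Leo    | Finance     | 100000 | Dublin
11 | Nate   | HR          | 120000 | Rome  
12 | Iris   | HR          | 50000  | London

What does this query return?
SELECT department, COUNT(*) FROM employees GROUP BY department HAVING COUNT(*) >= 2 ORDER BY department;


Groups with count >= 2:
  HR: 5 -> PASS
  Design: 1 -> filtered out
  Engineering: 1 -> filtered out
  Finance: 1 -> filtered out
  Legal: 1 -> filtered out
  Marketing: 1 -> filtered out
  Research: 1 -> filtered out
  Sales: 1 -> filtered out


1 groups:
HR, 5


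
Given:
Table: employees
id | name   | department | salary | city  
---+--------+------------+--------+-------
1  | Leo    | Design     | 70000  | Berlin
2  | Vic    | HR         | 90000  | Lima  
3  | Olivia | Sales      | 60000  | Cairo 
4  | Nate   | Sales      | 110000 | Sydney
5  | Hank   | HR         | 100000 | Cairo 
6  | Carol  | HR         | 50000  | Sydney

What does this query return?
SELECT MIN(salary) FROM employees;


Salaries: 70000, 90000, 60000, 110000, 100000, 50000
MIN = 50000

50000


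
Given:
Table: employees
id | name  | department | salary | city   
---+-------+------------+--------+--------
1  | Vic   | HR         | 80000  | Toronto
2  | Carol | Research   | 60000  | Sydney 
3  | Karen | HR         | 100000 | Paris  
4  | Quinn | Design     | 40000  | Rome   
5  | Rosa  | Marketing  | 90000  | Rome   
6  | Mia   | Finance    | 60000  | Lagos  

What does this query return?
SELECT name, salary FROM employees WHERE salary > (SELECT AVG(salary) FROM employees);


Subquery: AVG(salary) = 71666.67
Filtering: salary > 71666.67
  Vic (80000) -> MATCH
  Karen (100000) -> MATCH
  Rosa (90000) -> MATCH


3 rows:
Vic, 80000
Karen, 100000
Rosa, 90000


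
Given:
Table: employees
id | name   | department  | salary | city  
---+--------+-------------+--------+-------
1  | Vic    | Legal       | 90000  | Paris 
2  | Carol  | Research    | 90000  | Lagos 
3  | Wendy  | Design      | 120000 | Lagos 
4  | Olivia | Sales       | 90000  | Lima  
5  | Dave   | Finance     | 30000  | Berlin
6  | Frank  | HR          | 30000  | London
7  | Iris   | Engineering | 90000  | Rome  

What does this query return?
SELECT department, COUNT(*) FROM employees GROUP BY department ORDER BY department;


Assigning each row to its department group:
  Vic -> Legal
  Carol -> Research
  Wendy -> Design
  Olivia -> Sales
  Dave -> Finance
  Frank -> HR
  Iris -> Engineering


7 groups:
Design, 1
Engineering, 1
Finance, 1
HR, 1
Legal, 1
Research, 1
Sales, 1


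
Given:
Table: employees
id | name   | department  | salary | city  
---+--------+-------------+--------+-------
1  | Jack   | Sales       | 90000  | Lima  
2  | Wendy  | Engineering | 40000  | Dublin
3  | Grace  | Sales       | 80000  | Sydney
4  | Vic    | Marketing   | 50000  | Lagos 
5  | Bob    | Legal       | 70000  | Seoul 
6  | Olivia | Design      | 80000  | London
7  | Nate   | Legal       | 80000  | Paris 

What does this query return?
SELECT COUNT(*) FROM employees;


COUNT(*) counts all rows

7


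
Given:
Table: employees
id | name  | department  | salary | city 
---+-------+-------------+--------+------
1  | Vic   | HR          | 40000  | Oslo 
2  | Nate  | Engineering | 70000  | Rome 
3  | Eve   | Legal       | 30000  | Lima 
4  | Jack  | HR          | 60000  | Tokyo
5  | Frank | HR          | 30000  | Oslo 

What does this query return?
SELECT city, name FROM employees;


Projecting columns: city, name

5 rows:
Oslo, Vic
Rome, Nate
Lima, Eve
Tokyo, Jack
Oslo, Frank


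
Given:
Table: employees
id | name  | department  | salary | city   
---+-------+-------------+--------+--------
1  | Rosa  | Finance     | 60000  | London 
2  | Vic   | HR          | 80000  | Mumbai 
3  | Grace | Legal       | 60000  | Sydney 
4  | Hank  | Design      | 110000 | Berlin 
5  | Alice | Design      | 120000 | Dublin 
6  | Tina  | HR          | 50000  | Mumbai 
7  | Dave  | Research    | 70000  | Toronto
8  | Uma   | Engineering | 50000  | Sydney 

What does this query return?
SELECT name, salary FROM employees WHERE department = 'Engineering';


Filtering: department = 'Engineering'
Matching rows: 1

1 rows:
Uma, 50000


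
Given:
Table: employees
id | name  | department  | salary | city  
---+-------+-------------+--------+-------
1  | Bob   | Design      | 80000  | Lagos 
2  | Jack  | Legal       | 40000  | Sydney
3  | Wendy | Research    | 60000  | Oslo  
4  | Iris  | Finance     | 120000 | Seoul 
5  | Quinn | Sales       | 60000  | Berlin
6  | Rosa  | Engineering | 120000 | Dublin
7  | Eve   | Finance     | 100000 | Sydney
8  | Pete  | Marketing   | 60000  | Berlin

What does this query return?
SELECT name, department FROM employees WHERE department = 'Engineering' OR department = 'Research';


Filtering: department = 'Engineering' OR 'Research'
Matching: 2 rows

2 rows:
Wendy, Research
Rosa, Engineering


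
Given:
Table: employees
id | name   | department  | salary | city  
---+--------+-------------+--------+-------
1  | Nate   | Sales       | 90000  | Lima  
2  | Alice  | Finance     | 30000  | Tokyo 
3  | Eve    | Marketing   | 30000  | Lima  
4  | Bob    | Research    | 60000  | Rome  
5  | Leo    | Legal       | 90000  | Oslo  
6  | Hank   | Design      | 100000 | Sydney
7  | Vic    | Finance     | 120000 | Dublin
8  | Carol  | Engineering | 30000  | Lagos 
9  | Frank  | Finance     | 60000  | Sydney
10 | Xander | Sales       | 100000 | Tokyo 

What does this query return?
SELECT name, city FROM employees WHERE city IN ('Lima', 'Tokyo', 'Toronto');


Filtering: city IN ('Lima', 'Tokyo', 'Toronto')
Matching: 4 rows

4 rows:
Nate, Lima
Alice, Tokyo
Eve, Lima
Xander, Tokyo


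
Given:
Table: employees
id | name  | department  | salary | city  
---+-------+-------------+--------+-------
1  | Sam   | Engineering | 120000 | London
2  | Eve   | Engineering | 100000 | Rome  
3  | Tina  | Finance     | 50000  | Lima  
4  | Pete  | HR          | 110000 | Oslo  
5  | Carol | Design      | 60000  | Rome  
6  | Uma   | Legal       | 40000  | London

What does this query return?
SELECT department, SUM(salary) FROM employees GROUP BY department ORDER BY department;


Summing salary within each department:
  Design: 60000 = 60000
  Engineering: 120000 + 100000 = 220000
  Finance: 50000 = 50000
  HR: 110000 = 110000
  Legal: 40000 = 40000


5 groups:
Design, 60000
Engineering, 220000
Finance, 50000
HR, 110000
Legal, 40000


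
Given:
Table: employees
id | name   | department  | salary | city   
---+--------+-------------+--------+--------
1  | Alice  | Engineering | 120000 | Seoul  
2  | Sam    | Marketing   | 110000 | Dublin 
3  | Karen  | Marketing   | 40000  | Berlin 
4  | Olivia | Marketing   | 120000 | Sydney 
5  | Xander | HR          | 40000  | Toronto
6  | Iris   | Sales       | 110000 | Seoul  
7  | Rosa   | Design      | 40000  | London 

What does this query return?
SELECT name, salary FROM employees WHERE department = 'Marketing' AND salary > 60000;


Filtering: department = 'Marketing' AND salary > 60000
Matching: 2 rows

2 rows:
Sam, 110000
Olivia, 120000


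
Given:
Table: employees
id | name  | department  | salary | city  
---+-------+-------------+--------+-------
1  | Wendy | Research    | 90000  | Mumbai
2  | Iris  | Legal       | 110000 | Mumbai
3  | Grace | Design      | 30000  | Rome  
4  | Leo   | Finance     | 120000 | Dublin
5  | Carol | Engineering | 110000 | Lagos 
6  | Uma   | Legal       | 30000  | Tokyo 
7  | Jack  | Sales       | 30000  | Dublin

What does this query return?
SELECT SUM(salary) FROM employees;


SUM(salary) = 90000 + 110000 + 30000 + 120000 + 110000 + 30000 + 30000 = 520000

520000


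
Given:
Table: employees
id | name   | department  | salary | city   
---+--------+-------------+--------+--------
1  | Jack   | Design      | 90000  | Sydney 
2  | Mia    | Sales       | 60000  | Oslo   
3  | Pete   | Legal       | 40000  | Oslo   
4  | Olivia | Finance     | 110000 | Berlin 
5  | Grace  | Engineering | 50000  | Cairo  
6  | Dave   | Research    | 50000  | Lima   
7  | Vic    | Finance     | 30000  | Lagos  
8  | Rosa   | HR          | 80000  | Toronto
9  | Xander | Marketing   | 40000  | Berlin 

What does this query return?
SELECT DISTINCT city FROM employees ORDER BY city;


All 'city' values (row order): Sydney, Oslo, Oslo, Berlin, Cairo, Lima, Lagos, Toronto, Berlin
Removing duplicates leaves 7 unique value(s).

7 values:
Berlin
Cairo
Lagos
Lima
Oslo
Sydney
Toronto


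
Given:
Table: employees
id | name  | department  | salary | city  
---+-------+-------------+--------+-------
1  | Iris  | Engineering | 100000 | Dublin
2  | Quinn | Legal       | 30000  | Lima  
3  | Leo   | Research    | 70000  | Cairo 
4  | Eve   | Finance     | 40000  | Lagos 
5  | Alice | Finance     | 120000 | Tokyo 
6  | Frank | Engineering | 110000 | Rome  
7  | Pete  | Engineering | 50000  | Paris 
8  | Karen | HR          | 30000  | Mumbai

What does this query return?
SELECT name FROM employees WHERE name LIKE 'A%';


LIKE 'A%' matches names starting with 'A'
Matching: 1

1 rows:
Alice


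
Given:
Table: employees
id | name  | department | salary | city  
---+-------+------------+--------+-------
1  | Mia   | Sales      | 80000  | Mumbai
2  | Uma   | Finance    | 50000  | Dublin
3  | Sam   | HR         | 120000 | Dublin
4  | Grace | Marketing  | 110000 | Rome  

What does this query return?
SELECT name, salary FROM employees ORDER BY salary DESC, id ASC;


Sorting by salary DESC, then id ASC for ties

4 rows:
Sam, 120000
Grace, 110000
Mia, 80000
Uma, 50000


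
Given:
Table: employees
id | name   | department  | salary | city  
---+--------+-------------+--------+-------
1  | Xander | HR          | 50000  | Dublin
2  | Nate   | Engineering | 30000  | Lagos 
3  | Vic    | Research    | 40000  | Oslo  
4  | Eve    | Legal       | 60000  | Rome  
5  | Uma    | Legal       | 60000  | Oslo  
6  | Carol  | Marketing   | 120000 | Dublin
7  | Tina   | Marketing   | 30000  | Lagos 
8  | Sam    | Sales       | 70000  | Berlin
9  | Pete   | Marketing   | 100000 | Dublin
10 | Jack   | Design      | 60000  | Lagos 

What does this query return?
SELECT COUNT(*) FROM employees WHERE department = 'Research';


Counting rows where department = 'Research'
  Vic -> MATCH


1


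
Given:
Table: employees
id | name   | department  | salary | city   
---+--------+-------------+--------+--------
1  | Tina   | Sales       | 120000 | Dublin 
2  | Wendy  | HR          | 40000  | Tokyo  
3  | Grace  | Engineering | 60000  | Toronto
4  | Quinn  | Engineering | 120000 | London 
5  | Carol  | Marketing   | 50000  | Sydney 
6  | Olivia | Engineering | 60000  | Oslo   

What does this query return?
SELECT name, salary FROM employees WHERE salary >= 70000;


Filtering: salary >= 70000
Matching: 2 rows

2 rows:
Tina, 120000
Quinn, 120000
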